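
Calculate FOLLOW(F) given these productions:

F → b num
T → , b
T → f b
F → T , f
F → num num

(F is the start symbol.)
{ $ }

F is the start symbol, so $ ∈ FOLLOW(F).
F does not occur on any right-hand side.

Taking the union: FOLLOW(F) = { $ }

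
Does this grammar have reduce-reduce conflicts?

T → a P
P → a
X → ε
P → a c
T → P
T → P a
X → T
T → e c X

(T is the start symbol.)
Augment with T' → T and build the canonical LR(0) collection (I0 = CLOSURE({[T' → . T]}), then GOTO on every symbol after a dot until no new states appear). It has 12 states:
  I0: { [P → . a c], [P → . a], [T → . P a], [T → . P], [T → . a P], [T → . e c X], [T' → . T] }  — shift
  I1: { [T → P . a], [T → P .] }  — shift, reduce
  I2: { [T' → T .] }  — accept
  I3: { [P → . a c], [P → . a], [P → a . c], [P → a .], [T → a . P] }  — shift, reduce
  I4: { [T → e . c X] }  — shift
  I5: { [P → . a c], [P → . a], [T → . P a], [T → . P], [T → . a P], [T → . e c X], [T → e c . X], [X → . T], [X → .] }  — shift, reduce
  I6: { [X → T .] }  — reduce
  I7: { [T → e c X .] }  — reduce
  I8: { [T → a P .] }  — reduce
  I9: { [P → a . c], [P → a .] }  — shift, reduce
  I10: { [P → a c .] }  — reduce
  I11: { [T → P a .] }  — reduce

No state contains more than one complete item.

Answer: No reduce-reduce conflicts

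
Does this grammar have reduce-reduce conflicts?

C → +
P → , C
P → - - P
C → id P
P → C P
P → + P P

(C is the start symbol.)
No reduce-reduce conflicts

Augment with C' → C and build the canonical LR(0) collection (I0 = CLOSURE({[C' → . C]}), then GOTO on every symbol after a dot until no new states appear). It has 15 states:
  I0: { [C → . +], [C → . id P], [C' → . C] }  — shift
  I1: { [C → + .] }  — reduce
  I2: { [C' → C .] }  — accept
  I3: { [C → . +], [C → . id P], [C → id . P], [P → . + P P], [P → . , C], [P → . - - P], [P → . C P] }  — shift
  I4: { [C → + .], [C → . +], [C → . id P], [P → + . P P], [P → . + P P], [P → . , C], [P → . - - P], [P → . C P] }  — shift, reduce
  I5: { [C → . +], [C → . id P], [P → , . C] }  — shift
  I6: { [P → - . - P] }  — shift
  I7: { [C → . +], [C → . id P], [P → . + P P], [P → . , C], [P → . - - P], [P → . C P], [P → C . P] }  — shift
  I8: { [C → id P .] }  — reduce
  I9: { [P → C P .] }  — reduce
  I10: { [C → . +], [C → . id P], [P → - - . P], [P → . + P P], [P → . , C], [P → . - - P], [P → . C P] }  — shift
  I11: { [P → - - P .] }  — reduce
  I12: { [P → , C .] }  — reduce
  I13: { [C → . +], [C → . id P], [P → + P . P], [P → . + P P], [P → . , C], [P → . - - P], [P → . C P] }  — shift
  I14: { [P → + P P .] }  — reduce

No state contains more than one complete item.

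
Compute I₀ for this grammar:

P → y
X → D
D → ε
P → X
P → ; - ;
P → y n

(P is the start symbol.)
First, augment the grammar with P' → P
I₀ = CLOSURE({ [P' → . P] }):
  [P' → . P] has the dot before P: add [P → . y], [P → . X], [P → . ; - ;], [P → . y n]
  [P → . X] has the dot before X: add [X → . D]
  [X → . D] has the dot before D: add [D → .]
No further items can be added.

I₀ = { [D → .], [P → . ; - ;], [P → . X], [P → . y n], [P → . y], [P' → . P], [X → . D] }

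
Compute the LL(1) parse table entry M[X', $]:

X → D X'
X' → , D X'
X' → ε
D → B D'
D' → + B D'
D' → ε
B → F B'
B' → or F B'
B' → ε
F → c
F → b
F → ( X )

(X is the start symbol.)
To find M[X', $], we find productions for X' where $ is in the predict set (PREDICT(N → α) = (FIRST(α) \ {ε}) ∪ (FOLLOW(N) if α ⇒* ε)).

Relevant sets:
  FOLLOW(X') = { $, ')' }

X' → , D X': PREDICT = { ',' }
X' → ε: PREDICT = { $, ')' }
  $ is in predict set, so this production goes in M[X', $]

M[X', $] = X' → ε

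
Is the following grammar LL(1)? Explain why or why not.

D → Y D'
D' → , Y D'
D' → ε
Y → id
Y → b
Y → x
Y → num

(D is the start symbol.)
Relevant sets:
  FOLLOW(D') = { $ }

For D':
  PREDICT(D' → ',' Y D') = { ',' }
  PREDICT(D' → ε) = { $ }
For Y:
  PREDICT(Y → id) = { 'id' }
  PREDICT(Y → b) = { 'b' }
  PREDICT(Y → x) = { 'x' }
  PREDICT(Y → num) = { 'num' }
D has a single production, so nothing to check there.

All predict sets are disjoint. The grammar IS LL(1).

Answer: Yes, the grammar is LL(1).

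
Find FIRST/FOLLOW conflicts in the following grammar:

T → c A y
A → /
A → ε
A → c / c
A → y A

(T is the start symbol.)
Yes. A → y A with FOLLOW(A) on { 'y' }

A FIRST/FOLLOW conflict occurs when a non-terminal N has a nullable alternative N → β (β ⇒* ε) and another alternative N → α with FIRST(α) ∩ FOLLOW(N) ≠ ∅: on such a lookahead the parser cannot decide between expanding α and letting N vanish via β.

Nullable non-terminals: A.

A: nullable alternative(s) A → ε; FOLLOW(A) = { 'y' }
  A → /: FIRST \ {ε} = { '/' } — disjoint from FOLLOW(A)
  A → ε: FIRST \ {ε} = { } — this is the only nullable alternative, skip
  A → c / c: FIRST \ {ε} = { 'c' } — disjoint from FOLLOW(A)
  A → y A: FIRST \ {ε} = { 'y' } — overlaps FOLLOW(A) on { 'y' }: CONFLICT

T has no nullable alternative, so no FIRST/FOLLOW check is needed there.

So the grammar has 1 FIRST/FOLLOW conflict (marked CONFLICT above).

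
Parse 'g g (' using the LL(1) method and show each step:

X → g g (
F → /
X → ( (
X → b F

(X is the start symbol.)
LL(1) parsing maintains a stack (initially the start symbol over $) and the input. At each step: if the stack top is a terminal, match it against the current input token; if it is a non-terminal N, replace it with the RHS of M[N, lookahead] (the unique production whose predict set contains the lookahead).

Stack is shown with the top on the left.

Stack    Input    Action
------------------------
X $      g g ( $  output X → g g (
g g ( $  g g ( $  match 'g'
g ( $    g ( $    match 'g'
( $      ( $      match '('
$        $        accept

The string is accepted.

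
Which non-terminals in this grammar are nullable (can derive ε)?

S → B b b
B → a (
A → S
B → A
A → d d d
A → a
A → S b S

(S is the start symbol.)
A non-terminal is nullable if it can derive ε (the empty string): either it has an ε-production, or it has a production whose right-hand side consists entirely of nullable non-terminals.

There are no ε-productions, so no non-terminal can derive ε.
No non-terminals are nullable.

Answer: None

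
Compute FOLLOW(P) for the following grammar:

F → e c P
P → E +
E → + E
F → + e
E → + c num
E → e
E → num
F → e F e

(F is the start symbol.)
In F → e c P: P is at the end, add FOLLOW(F)

The FOLLOW sets referred to above (computed the same way, to a fixed point):
  FOLLOW(F) = { $, 'e' }

Taking the union: FOLLOW(P) = { $, 'e' }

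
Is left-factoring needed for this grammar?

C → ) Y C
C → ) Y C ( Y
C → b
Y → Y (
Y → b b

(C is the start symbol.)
Yes, C has productions with common prefix ') Y C'

Left-factoring is needed when two productions for the same non-terminal
share a common prefix on the right-hand side.

Productions for C:
  C → ) Y C
  C → ) Y C ( Y
  C → b
Productions for Y:
  Y → Y (
  Y → b b

Found common prefix ') Y C' in productions for C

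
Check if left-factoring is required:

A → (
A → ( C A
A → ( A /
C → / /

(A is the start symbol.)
Yes, A has productions with common prefix '('

Left-factoring is needed when two productions for the same non-terminal
share a common prefix on the right-hand side.

Productions for A:
  A → (
  A → ( C A
  A → ( A /

Found common prefix '(' in productions for A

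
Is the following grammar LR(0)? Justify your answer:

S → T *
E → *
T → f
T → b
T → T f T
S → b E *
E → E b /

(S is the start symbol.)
A grammar is LR(0) if no state in the canonical LR(0) collection has:
  - both a shift item (dot before a terminal) and a complete item (shift-reduce conflict), or
  - two or more complete items (reduce-reduce conflict; the accept item [S' → S .] counts as a complete item here).

Augment with S' → S and build the canonical LR(0) collection (I0 = CLOSURE({[S' → . S]}), then GOTO on every symbol after a dot until no new states appear). It has 14 states:
  I0: { [S → . T *], [S → . b E *], [S' → . S], [T → . T f T], [T → . b], [T → . f] }  — shift
  I1: { [S' → S .] }  — accept
  I2: { [S → T . *], [T → T . f T] }  — shift
  I3: { [E → . *], [E → . E b /], [S → b . E *], [T → b .] }  — shift, reduce
  I4: { [T → f .] }  — reduce
  I5: { [E → * .] }  — reduce
  I6: { [E → E . b /], [S → b E . *] }  — shift
  I7: { [S → b E * .] }  — reduce
  I8: { [E → E b . /] }  — shift
  I9: { [E → E b / .] }  — reduce
  I10: { [S → T * .] }  — reduce
  I11: { [T → . T f T], [T → . b], [T → . f], [T → T f . T] }  — shift
  I12: { [T → T . f T], [T → T f T .] }  — shift, reduce
  I13: { [T → b .] }  — reduce

Conflict in state I3:
  Shift-reduce conflict between [T → b .] and [E → . *]
So the grammar is NOT LR(0).

Answer: No. Shift-reduce conflict between [T → b .] and [E → . *]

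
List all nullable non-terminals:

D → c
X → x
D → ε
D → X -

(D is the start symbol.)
A non-terminal is nullable if it can derive ε (the empty string): either it has an ε-production, or it has a production whose right-hand side consists entirely of nullable non-terminals.

ε-productions: D → ε
So D is immediately nullable.
No further non-terminal can be added: every production for the remaining non-terminals contains a terminal or a non-nullable non-terminal.
Nullable = { 'D' }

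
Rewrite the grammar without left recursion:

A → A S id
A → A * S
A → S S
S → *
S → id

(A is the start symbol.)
A → S S A'
A' → S id A'
A' → * S A'
A' → ε
S → *
S → id

A is directly left-recursive. The standard transformation for
  A → A α₁ | ... | A α_m | β₁ | ... | β_n
is
  A  → β₁ A' | ... | β_n A'
  A' → α₁ A' | ... | α_m A' | ε

A → S S becomes A → S S A'
A → A S id becomes A' → S id A'
A → A * S becomes A' → * S A'
Add A' → ε

Productions for other non-terminals are unchanged:
  S → *
  S → id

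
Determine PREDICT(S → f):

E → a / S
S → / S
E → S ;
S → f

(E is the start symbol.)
PREDICT(S → f) = (FIRST(RHS) \ {ε}) ∪ (FOLLOW(S) if ε ∈ FIRST(RHS), i.e. RHS ⇒* ε)
FIRST(f) = { 'f' }
ε ∉ FIRST(f), so FOLLOW(S) is not added.
PREDICT(S → f) = { 'f' }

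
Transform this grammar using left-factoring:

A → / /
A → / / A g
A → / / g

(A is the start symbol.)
Left-factoring transforms A → αβ₁ | αβ₂ into A → αA' and A' → β₁ | β₂
(α is the longest common prefix among the alternatives). Repeat until
no nonterminal has two alternatives with a common prefix.

Round 1: A has alternatives sharing prefix '/ /'. Introduce A': A → / / A'
  Add: A' → ε
  Add: A' → A g
  Add: A' → g

No remaining common prefixes — done.

Resulting grammar:
A → / / A'
A' → ε
A' → A g
A' → g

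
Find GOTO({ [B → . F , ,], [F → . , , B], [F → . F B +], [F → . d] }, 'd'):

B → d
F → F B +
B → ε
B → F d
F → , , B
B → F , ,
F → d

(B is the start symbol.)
GOTO(I, 'd') = CLOSURE({ [A → αX.β] : [A → α.Xβ] ∈ I, X = 'd' })

Items with dot before 'd', with the dot advanced:
  [F → . d] → [F → d .]
Closure adds nothing (no advanced item has the dot before a non-terminal).

GOTO = { [F → d .] }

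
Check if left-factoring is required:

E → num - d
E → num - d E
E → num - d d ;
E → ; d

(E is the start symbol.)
Yes, E has productions with common prefix 'num - d'

Left-factoring is needed when two productions for the same non-terminal
share a common prefix on the right-hand side.

Productions for E:
  E → num - d
  E → num - d E
  E → num - d d ;
  E → ; d

Found common prefix 'num - d' in productions for E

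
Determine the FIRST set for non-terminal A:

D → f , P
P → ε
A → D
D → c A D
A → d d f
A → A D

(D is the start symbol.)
FIRST sets of the other non-terminals involved (by the same procedure, iterated to a fixed point):
  FIRST(D) = { 'c', 'f' }

From A → D:
  - D is a non-terminal: add FIRST(D) \ {ε} = { 'c', 'f' }
    D is not nullable, so stop
From A → d d f:
  - d is a terminal: add 'd' and stop
From A → A D:
  - A is the symbol being defined: contributes nothing new
    A is not nullable, so stop

Collecting: FIRST(A) = { 'c', 'd', 'f' }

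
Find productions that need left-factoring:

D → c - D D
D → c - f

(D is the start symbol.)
Left-factoring is needed when two productions for the same non-terminal
share a common prefix on the right-hand side.

Productions for D:
  D → c - D D
  D → c - f

Found common prefix 'c -' in productions for D

Answer: Yes, D has productions with common prefix 'c -'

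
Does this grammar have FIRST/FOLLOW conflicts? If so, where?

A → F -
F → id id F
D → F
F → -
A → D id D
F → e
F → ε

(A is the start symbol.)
Yes. F → id id F with FOLLOW(F) on { 'id' }; F → '-' with FOLLOW(F) on { '-' }

A FIRST/FOLLOW conflict occurs when a non-terminal N has a nullable alternative N → β (β ⇒* ε) and another alternative N → α with FIRST(α) ∩ FOLLOW(N) ≠ ∅: on such a lookahead the parser cannot decide between expanding α and letting N vanish via β.

Nullable non-terminals: D, F.
D has a nullable alternative but only one production, so nothing to check.

F: nullable alternative(s) F → ε; FOLLOW(F) = { $, '-', 'id' }
  F → id id F: FIRST \ {ε} = { 'id' } — overlaps FOLLOW(F) on { 'id' }: CONFLICT
  F → -: FIRST \ {ε} = { '-' } — overlaps FOLLOW(F) on { '-' }: CONFLICT
  F → e: FIRST \ {ε} = { 'e' } — disjoint from FOLLOW(F)
  F → ε: FIRST \ {ε} = { } — this is the only nullable alternative, skip

A has no nullable alternative, so no FIRST/FOLLOW check is needed there.

So the grammar has 2 FIRST/FOLLOW conflicts (marked CONFLICT above).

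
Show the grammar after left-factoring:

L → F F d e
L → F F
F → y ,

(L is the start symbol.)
L → F F L'
L' → d e
L' → ε
F → y ,

Left-factoring transforms A → αβ₁ | αβ₂ into A → αA' and A' → β₁ | β₂
(α is the longest common prefix among the alternatives). Repeat until
no nonterminal has two alternatives with a common prefix.

Round 1: L has alternatives sharing prefix 'F F'. Introduce L': L → F F L'
  Add: L' → d e
  Add: L' → ε

No remaining common prefixes — done.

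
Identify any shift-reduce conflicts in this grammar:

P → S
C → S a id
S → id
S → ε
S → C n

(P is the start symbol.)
Augment with P' → P and build the canonical LR(0) collection (I0 = CLOSURE({[P' → . P]}), then GOTO on every symbol after a dot until no new states appear). It has 8 states:
  I0: { [C → . S a id], [P → . S], [P' → . P], [S → . C n], [S → . id], [S → .] }  — shift, reduce
  I1: { [S → C . n] }  — shift
  I2: { [P' → P .] }  — accept
  I3: { [C → S . a id], [P → S .] }  — shift, reduce
  I4: { [S → id .] }  — reduce
  I5: { [C → S a . id] }  — shift
  I6: { [C → S a id .] }  — reduce
  I7: { [S → C n .] }  — reduce

I0 contains reduce item [S → .] and shift item [S → . id] — shift-reduce conflict.
I3 contains reduce item [P → S .] and shift item [C → S . a id] — shift-reduce conflict.

Answer: Yes — I0: [S → .] vs [S → . id]; I3: [P → S .] vs [C → S . a id]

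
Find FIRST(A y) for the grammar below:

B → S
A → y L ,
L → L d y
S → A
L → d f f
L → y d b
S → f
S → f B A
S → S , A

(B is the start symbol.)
{ 'y' }

FIRST sets of the non-terminals involved (from the grammar, by fixed-point iteration):
  FIRST(A) = { 'y' }

To compute FIRST(A y), process the symbols left to right:
Symbol A is a non-terminal. Add FIRST(A) \ {ε} = { 'y' }
A is not nullable (ε ∉ FIRST(A)), so stop here.
FIRST(A y) = { 'y' }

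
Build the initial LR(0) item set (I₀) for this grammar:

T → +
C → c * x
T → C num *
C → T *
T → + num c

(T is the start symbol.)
First, augment the grammar with T' → T
I₀ = CLOSURE({ [T' → . T] }):
  [T' → . T] has the dot before T: add [T → . +], [T → . C num *], [T → . + num c]
  [T → . C num *] has the dot before C: add [C → . c * x], [C → . T *]
No further items can be added.

I₀ = { [C → . T *], [C → . c * x], [T → . + num c], [T → . +], [T → . C num *], [T' → . T] }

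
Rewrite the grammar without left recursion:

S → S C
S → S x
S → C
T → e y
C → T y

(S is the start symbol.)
S is directly left-recursive. The standard transformation for
  A → A α₁ | ... | A α_m | β₁ | ... | β_n
is
  A  → β₁ A' | ... | β_n A'
  A' → α₁ A' | ... | α_m A' | ε

S → C becomes S → C S'
S → S C becomes S' → C S'
S → S x becomes S' → x S'
Add S' → ε

Productions for other non-terminals are unchanged:
  T → e y
  C → T y

Resulting grammar:
S → C S'
S' → C S'
S' → x S'
S' → ε
T → e y
C → T y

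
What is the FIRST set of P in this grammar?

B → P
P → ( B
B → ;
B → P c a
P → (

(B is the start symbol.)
To compute FIRST(P), examine every production with P on the left-hand side, reading each right-hand side left to right until a non-nullable symbol is reached.

From P → ( B:
  - '(' is a terminal: add '(' and stop
From P → (:
  - '(' is a terminal: add '(' and stop

Collecting: FIRST(P) = { '(' }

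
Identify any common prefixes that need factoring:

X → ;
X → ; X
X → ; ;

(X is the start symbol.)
Left-factoring is needed when two productions for the same non-terminal
share a common prefix on the right-hand side.

Productions for X:
  X → ;
  X → ; X
  X → ; ;

Found common prefix ';' in productions for X

Answer: Yes, X has productions with common prefix ';'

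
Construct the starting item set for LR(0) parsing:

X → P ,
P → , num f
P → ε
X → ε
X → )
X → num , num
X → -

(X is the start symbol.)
{ [P → . , num f], [P → .], [X → . )], [X → . -], [X → . P ,], [X → . num , num], [X → .], [X' → . X] }

First, augment the grammar with X' → X
I₀ = CLOSURE({ [X' → . X] }):
  [X' → . X] has the dot before X: add [X → . P ,], [X → .], [X → . )], [X → . num , num], [X → . -]
  [X → . P ,] has the dot before P: add [P → . , num f], [P → .]
No further items can be added.

I₀ = { [P → . , num f], [P → .], [X → . )], [X → . -], [X → . P ,], [X → . num , num], [X → .], [X' → . X] }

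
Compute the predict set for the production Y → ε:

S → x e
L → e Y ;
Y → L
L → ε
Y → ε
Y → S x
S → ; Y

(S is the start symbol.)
PREDICT(Y → ε) = (FIRST(RHS) \ {ε}) ∪ (FOLLOW(Y) if ε ∈ FIRST(RHS), i.e. RHS ⇒* ε)
The right-hand side is ε (FIRST(ε) = { ε }), so the predict set is FOLLOW(Y) = { $, ';', 'x' }
PREDICT(Y → ε) = { $, ';', 'x' }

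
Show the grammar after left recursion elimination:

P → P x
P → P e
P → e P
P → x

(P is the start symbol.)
P → e P P'
P → x P'
P' → x P'
P' → e P'
P' → ε

P is directly left-recursive. The standard transformation for
  A → A α₁ | ... | A α_m | β₁ | ... | β_n
is
  A  → β₁ A' | ... | β_n A'
  A' → α₁ A' | ... | α_m A' | ε

P → e P becomes P → e P P'
P → x becomes P → x P'
P → P x becomes P' → x P'
P → P e becomes P' → e P'
Add P' → ε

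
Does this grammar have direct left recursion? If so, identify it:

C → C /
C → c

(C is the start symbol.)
Yes, C is left-recursive

C → C /: LEFT RECURSIVE (starts with C)
C → c: starts with c

The grammar has direct left recursion on: C.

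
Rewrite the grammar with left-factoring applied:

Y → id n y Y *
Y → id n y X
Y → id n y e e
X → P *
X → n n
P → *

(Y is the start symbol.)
Left-factoring transforms A → αβ₁ | αβ₂ into A → αA' and A' → β₁ | β₂
(α is the longest common prefix among the alternatives). Repeat until
no nonterminal has two alternatives with a common prefix.

Round 1: Y has alternatives sharing prefix 'id n y'. Introduce Y': Y → id n y Y'
  Add: Y' → Y *
  Add: Y' → X
  Add: Y' → e e

No remaining common prefixes — done.

Resulting grammar:
Y → id n y Y'
Y' → Y *
Y' → X
Y' → e e
X → P *
X → n n
P → *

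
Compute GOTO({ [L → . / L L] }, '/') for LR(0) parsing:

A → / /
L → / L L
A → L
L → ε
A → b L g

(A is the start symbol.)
GOTO(I, '/') = CLOSURE({ [A → αX.β] : [A → α.Xβ] ∈ I, X = '/' })

Items with dot before '/', with the dot advanced:
  [L → . / L L] → [L → / . L L]
Closure of the advanced items:
  [L → / . L L] has the dot before L: add [L → . / L L], [L → .]

GOTO = { [L → . / L L], [L → .], [L → / . L L] }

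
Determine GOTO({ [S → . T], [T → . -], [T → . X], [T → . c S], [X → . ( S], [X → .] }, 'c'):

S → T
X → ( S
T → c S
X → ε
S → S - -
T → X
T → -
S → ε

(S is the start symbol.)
{ [S → . S - -], [S → . T], [S → .], [T → . -], [T → . X], [T → . c S], [T → c . S], [X → . ( S], [X → .] }

GOTO(I, 'c') = CLOSURE({ [A → αX.β] : [A → α.Xβ] ∈ I, X = 'c' })

Items with dot before 'c', with the dot advanced:
  [T → . c S] → [T → c . S]
Closure of the advanced items:
  [T → c . S] has the dot before S: add [S → . T], [S → . S - -], [S → .]
  [S → . T] has the dot before T: add [T → . c S], [T → . X], [T → . -]
  [T → . X] has the dot before X: add [X → . ( S], [X → .]

GOTO = { [S → . S - -], [S → . T], [S → .], [T → . -], [T → . X], [T → . c S], [T → c . S], [X → . ( S], [X → .] }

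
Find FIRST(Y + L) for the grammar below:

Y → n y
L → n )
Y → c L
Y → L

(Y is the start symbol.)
FIRST sets of the non-terminals involved (from the grammar, by fixed-point iteration):
  FIRST(Y) = { 'c', 'n' }

To compute FIRST(Y + L), process the symbols left to right:
Symbol Y is a non-terminal. Add FIRST(Y) \ {ε} = { 'c', 'n' }
Y is not nullable (ε ∉ FIRST(Y)), so stop here.
FIRST(Y + L) = { 'c', 'n' }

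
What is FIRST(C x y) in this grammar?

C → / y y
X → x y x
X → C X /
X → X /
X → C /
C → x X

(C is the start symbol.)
{ '/', 'x' }

FIRST sets of the non-terminals involved (from the grammar, by fixed-point iteration):
  FIRST(C) = { '/', 'x' }

To compute FIRST(C x y), process the symbols left to right:
Symbol C is a non-terminal. Add FIRST(C) \ {ε} = { '/', 'x' }
C is not nullable (ε ∉ FIRST(C)), so stop here.
FIRST(C x y) = { '/', 'x' }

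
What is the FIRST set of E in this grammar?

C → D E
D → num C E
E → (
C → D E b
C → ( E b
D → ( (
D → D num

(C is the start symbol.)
From E → (:
  - '(' is a terminal: add '(' and stop

Collecting: FIRST(E) = { '(' }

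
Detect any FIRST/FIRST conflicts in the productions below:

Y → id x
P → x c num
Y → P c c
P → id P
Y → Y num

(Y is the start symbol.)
A FIRST/FIRST conflict occurs when two productions N → α and N → β for the same non-terminal have FIRST(α) ∩ FIRST(β) ≠ ∅ (with ε ∈ FIRST of a nullable right-hand side, so two nullable alternatives also conflict).

FIRST sets of the non-terminals at (or reachable through a nullable prefix from) the front of some alternative:
  FIRST(P) = { 'id', 'x' }
  FIRST(Y) = { 'id', 'x' }

Productions for Y:
  Y → id x: FIRST = { 'id' }
  Y → P c c: FIRST = { 'id', 'x' }
  Y → Y num: FIRST = { 'id', 'x' }
Productions for P:
  P → x c num: FIRST = { 'x' }
  P → id P: FIRST = { 'id' }

Conflict for Y: Y → id x and Y → P c c
  Overlap: { 'id' }
Conflict for Y: Y → id x and Y → Y num
  Overlap: { 'id' }
Conflict for Y: Y → P c c and Y → Y num
  Overlap: { 'id', 'x' }

Answer: Yes. Y → id x / Y → P c c on { 'id' }; Y → id x / Y → Y num on { 'id' }; Y → P c c / Y → Y num on { 'id', 'x' }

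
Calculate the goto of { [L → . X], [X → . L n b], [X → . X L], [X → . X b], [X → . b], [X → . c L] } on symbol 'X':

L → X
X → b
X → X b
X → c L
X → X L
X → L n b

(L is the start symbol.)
{ [L → . X], [L → X .], [X → . L n b], [X → . X L], [X → . X b], [X → . b], [X → . c L], [X → X . L], [X → X . b] }

GOTO(I, 'X') = CLOSURE({ [A → αX.β] : [A → α.Xβ] ∈ I, X = 'X' })

Items with dot before 'X', with the dot advanced:
  [L → . X] → [L → X .]
  [X → . X L] → [X → X . L]
  [X → . X b] → [X → X . b]
Closure of the advanced items:
  [X → X . L] has the dot before L: add [L → . X]
  [L → . X] has the dot before X: add [X → . b], [X → . X b], [X → . c L], [X → . X L], [X → . L n b]

GOTO = { [L → . X], [L → X .], [X → . L n b], [X → . X L], [X → . X b], [X → . b], [X → . c L], [X → X . L], [X → X . b] }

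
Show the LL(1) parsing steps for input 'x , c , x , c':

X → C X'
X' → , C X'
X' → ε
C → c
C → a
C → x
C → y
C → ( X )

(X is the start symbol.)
LL(1) parsing maintains a stack (initially the start symbol over $) and the input. At each step: if the stack top is a terminal, match it against the current input token; if it is a non-terminal N, replace it with the RHS of M[N, lookahead] (the unique production whose predict set contains the lookahead).

Stack is shown with the top on the left.

Stack     Input            Action
---------------------------------
X $       x , c , x , c $  output X → C X'
C X' $    x , c , x , c $  output C → x
x X' $    x , c , x , c $  match 'x'
X' $      , c , x , c $    output X' → , C X'
, C X' $  , c , x , c $    match ','
C X' $    c , x , c $      output C → c
c X' $    c , x , c $      match 'c'
X' $      , x , c $        output X' → , C X'
, C X' $  , x , c $        match ','
C X' $    x , c $          output C → x
x X' $    x , c $          match 'x'
X' $      , c $            output X' → , C X'
, C X' $  , c $            match ','
C X' $    c $              output C → c
c X' $    c $              match 'c'
X' $      $                output X' → ε
$         $                accept

The string is accepted.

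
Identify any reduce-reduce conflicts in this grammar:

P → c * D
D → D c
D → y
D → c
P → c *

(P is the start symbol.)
A reduce-reduce conflict occurs when an LR(0) state has two complete items [A → α .] and [B → β .] — both call for a reduction, and with no lookahead the parser cannot choose between them.

Augment with P' → P and build the canonical LR(0) collection (I0 = CLOSURE({[P' → . P]}), then GOTO on every symbol after a dot until no new states appear). It has 8 states:
  I0: { [P → . c * D], [P → . c *], [P' → . P] }  — shift
  I1: { [P' → P .] }  — accept
  I2: { [P → c . * D], [P → c . *] }  — shift
  I3: { [D → . D c], [D → . c], [D → . y], [P → c * . D], [P → c * .] }  — shift, reduce
  I4: { [D → D . c], [P → c * D .] }  — shift, reduce
  I5: { [D → c .] }  — reduce
  I6: { [D → y .] }  — reduce
  I7: { [D → D c .] }  — reduce

No state contains more than one complete item.

Answer: No reduce-reduce conflicts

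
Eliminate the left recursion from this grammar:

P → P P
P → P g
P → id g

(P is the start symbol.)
P is directly left-recursive. The standard transformation for
  A → A α₁ | ... | A α_m | β₁ | ... | β_n
is
  A  → β₁ A' | ... | β_n A'
  A' → α₁ A' | ... | α_m A' | ε

P → id g becomes P → id g P'
P → P P becomes P' → P P'
P → P g becomes P' → g P'
Add P' → ε

Resulting grammar:
P → id g P'
P' → P P'
P' → g P'
P' → ε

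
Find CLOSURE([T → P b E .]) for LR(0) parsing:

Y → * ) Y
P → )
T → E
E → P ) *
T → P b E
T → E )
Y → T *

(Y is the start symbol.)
{ [T → P b E .] }

To compute CLOSURE, for each item [A → α.Bβ] where B is a non-terminal, add [B → .γ] for all productions B → γ; repeat for the newly added items until nothing changes.

Start with: [T → P b E .]
The dot is at the end, so nothing is added.

CLOSURE = { [T → P b E .] }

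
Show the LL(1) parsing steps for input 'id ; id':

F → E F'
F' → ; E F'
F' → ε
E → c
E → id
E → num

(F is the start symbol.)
LL(1) parsing maintains a stack (initially the start symbol over $) and the input. At each step: if the stack top is a terminal, match it against the current input token; if it is a non-terminal N, replace it with the RHS of M[N, lookahead] (the unique production whose predict set contains the lookahead).

Stack is shown with the top on the left.

Stack     Input      Action
---------------------------
F $       id ; id $  output F → E F'
E F' $    id ; id $  output E → id
id F' $   id ; id $  match 'id'
F' $      ; id $     output F' → ; E F'
; E F' $  ; id $     match ';'
E F' $    id $       output E → id
id F' $   id $       match 'id'
F' $      $          output F' → ε
$         $          accept

The string is accepted.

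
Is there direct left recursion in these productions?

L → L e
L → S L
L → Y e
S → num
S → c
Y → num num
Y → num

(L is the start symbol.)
L → L e: LEFT RECURSIVE (starts with L)
L → S L: starts with S
L → Y e: starts with Y
S → num: starts with num
S → c: starts with c
Y → num num: starts with num
Y → num: starts with num

The grammar has direct left recursion on: L.

Answer: Yes, L is left-recursive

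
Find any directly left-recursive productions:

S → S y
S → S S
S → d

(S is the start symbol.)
Yes, S is left-recursive

Direct left recursion occurs when N → N α for some non-terminal N (the right-hand side begins with the left-hand side itself).

S → S y: LEFT RECURSIVE (starts with S)
S → S S: LEFT RECURSIVE (starts with S)
S → d: starts with d

The grammar has direct left recursion on: S.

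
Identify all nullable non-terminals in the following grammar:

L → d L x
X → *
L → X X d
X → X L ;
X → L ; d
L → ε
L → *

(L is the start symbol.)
ε-productions: L → ε
So L is immediately nullable.
No further non-terminal can be added: every production for the remaining non-terminals contains a terminal or a non-nullable non-terminal.
Nullable = { 'L' }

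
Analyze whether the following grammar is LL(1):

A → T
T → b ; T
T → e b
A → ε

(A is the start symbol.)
Yes, the grammar is LL(1).

Relevant sets:
  FIRST(T) = { 'b', 'e' }
  FOLLOW(A) = { $ }

For A:
  PREDICT(A → T) = { 'b', 'e' }
  PREDICT(A → ε) = { $ }
For T:
  PREDICT(T → b ';' T) = { 'b' }
  PREDICT(T → e b) = { 'e' }

All predict sets are disjoint. The grammar IS LL(1).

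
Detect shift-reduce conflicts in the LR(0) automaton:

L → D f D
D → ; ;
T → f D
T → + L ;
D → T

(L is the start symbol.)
No shift-reduce conflicts

A shift-reduce conflict occurs when an LR(0) state has both:
  - a complete (reduce) item [A → α .] (dot at the end), and
  - a shift item [B → β . c γ] (dot before a terminal).

Augment with L' → L and build the canonical LR(0) collection (I0 = CLOSURE({[L' → . L]}), then GOTO on every symbol after a dot until no new states appear). It has 13 states:
  I0: { [D → . ; ;], [D → . T], [L → . D f D], [L' → . L], [T → . + L ;], [T → . f D] }  — shift
  I1: { [D → . ; ;], [D → . T], [L → . D f D], [T → + . L ;], [T → . + L ;], [T → . f D] }  — shift
  I2: { [D → ; . ;] }  — shift
  I3: { [L → D . f D] }  — shift
  I4: { [L' → L .] }  — accept
  I5: { [D → T .] }  — reduce
  I6: { [D → . ; ;], [D → . T], [T → . + L ;], [T → . f D], [T → f . D] }  — shift
  I7: { [T → f D .] }  — reduce
  I8: { [D → . ; ;], [D → . T], [L → D f . D], [T → . + L ;], [T → . f D] }  — shift
  I9: { [L → D f D .] }  — reduce
  I10: { [D → ; ; .] }  — reduce
  I11: { [T → + L . ;] }  — shift
  I12: { [T → + L ; .] }  — reduce

No state contains both a complete item and a shift item.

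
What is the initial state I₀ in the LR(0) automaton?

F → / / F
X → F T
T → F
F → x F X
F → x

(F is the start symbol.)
First, augment the grammar with F' → F
I₀ = CLOSURE({ [F' → . F] }):
  [F' → . F] has the dot before F: add [F → . / / F], [F → . x F X], [F → . x]
No further items can be added.

I₀ = { [F → . / / F], [F → . x F X], [F → . x], [F' → . F] }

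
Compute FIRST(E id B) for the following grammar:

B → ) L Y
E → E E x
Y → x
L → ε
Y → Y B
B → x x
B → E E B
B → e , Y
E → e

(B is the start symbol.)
FIRST sets of the non-terminals involved (from the grammar, by fixed-point iteration):
  FIRST(E) = { 'e' }

To compute FIRST(E id B), process the symbols left to right:
Symbol E is a non-terminal. Add FIRST(E) \ {ε} = { 'e' }
E is not nullable (ε ∉ FIRST(E)), so stop here.
FIRST(E id B) = { 'e' }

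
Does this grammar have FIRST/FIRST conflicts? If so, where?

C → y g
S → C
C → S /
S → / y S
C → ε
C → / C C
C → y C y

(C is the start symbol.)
FIRST sets of the non-terminals at (or reachable through a nullable prefix from) the front of some alternative:
  FIRST(S) = { '/', 'y', ε }
  FIRST(C) = { '/', 'y', ε }

Productions for C:
  C → y g: FIRST = { 'y' }
  C → S /: FIRST = { '/', 'y' }
  C → ε: FIRST = { ε }
  C → / C C: FIRST = { '/' }
  C → y C y: FIRST = { 'y' }
Productions for S:
  S → C: FIRST = { '/', 'y', ε }
  S → / y S: FIRST = { '/' }

Conflict for C: C → y g and C → S /
  Overlap: { 'y' }
Conflict for C: C → y g and C → y C y
  Overlap: { 'y' }
Conflict for C: C → S / and C → / C C
  Overlap: { '/' }
Conflict for C: C → S / and C → y C y
  Overlap: { 'y' }
Conflict for S: S → C and S → / y S
  Overlap: { '/' }

Answer: Yes. C → y g / C → S '/' on { 'y' }; C → y g / C → y C y on { 'y' }; C → S '/' / C → '/' C C on { '/' }; C → S '/' / C → y C y on { 'y' }; S → C / S → '/' y S on { '/' }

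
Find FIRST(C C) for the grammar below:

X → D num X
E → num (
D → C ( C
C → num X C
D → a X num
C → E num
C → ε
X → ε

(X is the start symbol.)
FIRST sets of the non-terminals involved (from the grammar, by fixed-point iteration):
  FIRST(C) = { 'num', ε }

To compute FIRST(C C), process the symbols left to right:
Symbol C is a non-terminal. Add FIRST(C) \ {ε} = { 'num' }
C is nullable (ε ∈ FIRST(C)), continue to the next symbol.
Symbol C is a non-terminal. Add FIRST(C) \ {ε} = { 'num' }
C is nullable (ε ∈ FIRST(C)), continue to the next symbol.
All symbols are nullable, so ε is in the result.
FIRST(C C) = { 'num', ε }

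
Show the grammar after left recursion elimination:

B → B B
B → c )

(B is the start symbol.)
B → c ) B'
B' → B B'
B' → ε

B is directly left-recursive. The standard transformation for
  A → A α₁ | ... | A α_m | β₁ | ... | β_n
is
  A  → β₁ A' | ... | β_n A'
  A' → α₁ A' | ... | α_m A' | ε

B → c ) becomes B → c ) B'
B → B B becomes B' → B B'
Add B' → ε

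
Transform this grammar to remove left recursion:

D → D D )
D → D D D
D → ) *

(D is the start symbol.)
D → ) * D'
D' → D ) D'
D' → D D D'
D' → ε

D is directly left-recursive. The standard transformation for
  A → A α₁ | ... | A α_m | β₁ | ... | β_n
is
  A  → β₁ A' | ... | β_n A'
  A' → α₁ A' | ... | α_m A' | ε

D → ) * becomes D → ) * D'
D → D D ) becomes D' → D ) D'
D → D D D becomes D' → D D D'
Add D' → ε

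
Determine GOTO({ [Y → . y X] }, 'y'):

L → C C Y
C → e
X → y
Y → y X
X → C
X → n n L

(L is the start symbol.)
GOTO(I, 'y') = CLOSURE({ [A → αX.β] : [A → α.Xβ] ∈ I, X = 'y' })

Items with dot before 'y', with the dot advanced:
  [Y → . y X] → [Y → y . X]
Closure of the advanced items:
  [Y → y . X] has the dot before X: add [X → . y], [X → . C], [X → . n n L]
  [X → . C] has the dot before C: add [C → . e]

GOTO = { [C → . e], [X → . C], [X → . n n L], [X → . y], [Y → y . X] }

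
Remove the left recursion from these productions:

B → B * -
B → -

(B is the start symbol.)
B is directly left-recursive. The standard transformation for
  A → A α₁ | ... | A α_m | β₁ | ... | β_n
is
  A  → β₁ A' | ... | β_n A'
  A' → α₁ A' | ... | α_m A' | ε

B → - becomes B → - B'
B → B * - becomes B' → * - B'
Add B' → ε

Resulting grammar:
B → - B'
B' → * - B'
B' → ε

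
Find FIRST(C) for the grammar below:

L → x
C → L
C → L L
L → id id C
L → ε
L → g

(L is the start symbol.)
To compute FIRST(C), examine every production with C on the left-hand side, reading each right-hand side left to right until a non-nullable symbol is reached.

FIRST sets of the other non-terminals involved (by the same procedure, iterated to a fixed point):
  FIRST(L) = { 'g', 'id', 'x', ε }

From C → L:
  - L is a non-terminal: add FIRST(L) \ {ε} = { 'g', 'id', 'x' }
    L is nullable and nothing follows, so the whole right-hand side can vanish: ε ∈ FIRST(C)
From C → L L:
  - L is a non-terminal: add FIRST(L) \ {ε} = { 'g', 'id', 'x' }
    L is nullable, so continue to the next symbol
  - L is a non-terminal: add FIRST(L) \ {ε} = { 'g', 'id', 'x' }
    L is nullable and nothing follows, so the whole right-hand side can vanish: ε ∈ FIRST(C)

Collecting: FIRST(C) = { 'g', 'id', 'x', ε }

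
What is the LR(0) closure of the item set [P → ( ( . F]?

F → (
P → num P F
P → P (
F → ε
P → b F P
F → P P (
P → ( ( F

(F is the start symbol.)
{ [F → . (], [F → . P P (], [F → .], [P → ( ( . F], [P → . ( ( F], [P → . P (], [P → . b F P], [P → . num P F] }

To compute CLOSURE, for each item [A → α.Bβ] where B is a non-terminal, add [B → .γ] for all productions B → γ; repeat for the newly added items until nothing changes.

Start with: [P → ( ( . F]
  [P → ( ( . F] has the dot before F: add [F → . (], [F → .], [F → . P P (]
  [F → . P P (] has the dot before P: add [P → . num P F], [P → . P (], [P → . b F P], [P → . ( ( F]
No further items can be added.

CLOSURE = { [F → . (], [F → . P P (], [F → .], [P → ( ( . F], [P → . ( ( F], [P → . P (], [P → . b F P], [P → . num P F] }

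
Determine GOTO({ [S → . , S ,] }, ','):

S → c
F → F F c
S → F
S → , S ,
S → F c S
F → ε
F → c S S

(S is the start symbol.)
{ [F → . F F c], [F → . c S S], [F → .], [S → , . S ,], [S → . , S ,], [S → . F c S], [S → . F], [S → . c] }

GOTO(I, ',') = CLOSURE({ [A → αX.β] : [A → α.Xβ] ∈ I, X = ',' })

Items with dot before ',', with the dot advanced:
  [S → . , S ,] → [S → , . S ,]
Closure of the advanced items:
  [S → , . S ,] has the dot before S: add [S → . c], [S → . F], [S → . , S ,], [S → . F c S]
  [S → . F] has the dot before F: add [F → . F F c], [F → .], [F → . c S S]

GOTO = { [F → . F F c], [F → . c S S], [F → .], [S → , . S ,], [S → . , S ,], [S → . F c S], [S → . F], [S → . c] }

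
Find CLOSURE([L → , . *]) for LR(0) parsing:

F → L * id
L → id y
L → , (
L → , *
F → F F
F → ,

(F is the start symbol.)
To compute CLOSURE, for each item [A → α.Bβ] where B is a non-terminal, add [B → .γ] for all productions B → γ; repeat for the newly added items until nothing changes.

Start with: [L → , . *]
The dot precedes the terminal '*', so nothing is added.

CLOSURE = { [L → , . *] }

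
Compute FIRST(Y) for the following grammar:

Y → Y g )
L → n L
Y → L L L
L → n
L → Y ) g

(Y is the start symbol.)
FIRST sets of the other non-terminals involved (by the same procedure, iterated to a fixed point):
  FIRST(L) = { 'n' }

From Y → Y g ):
  - Y is the symbol being defined: contributes nothing new
    Y is not nullable, so stop
From Y → L L L:
  - L is a non-terminal: add FIRST(L) \ {ε} = { 'n' }
    L is not nullable, so stop

Collecting: FIRST(Y) = { 'n' }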